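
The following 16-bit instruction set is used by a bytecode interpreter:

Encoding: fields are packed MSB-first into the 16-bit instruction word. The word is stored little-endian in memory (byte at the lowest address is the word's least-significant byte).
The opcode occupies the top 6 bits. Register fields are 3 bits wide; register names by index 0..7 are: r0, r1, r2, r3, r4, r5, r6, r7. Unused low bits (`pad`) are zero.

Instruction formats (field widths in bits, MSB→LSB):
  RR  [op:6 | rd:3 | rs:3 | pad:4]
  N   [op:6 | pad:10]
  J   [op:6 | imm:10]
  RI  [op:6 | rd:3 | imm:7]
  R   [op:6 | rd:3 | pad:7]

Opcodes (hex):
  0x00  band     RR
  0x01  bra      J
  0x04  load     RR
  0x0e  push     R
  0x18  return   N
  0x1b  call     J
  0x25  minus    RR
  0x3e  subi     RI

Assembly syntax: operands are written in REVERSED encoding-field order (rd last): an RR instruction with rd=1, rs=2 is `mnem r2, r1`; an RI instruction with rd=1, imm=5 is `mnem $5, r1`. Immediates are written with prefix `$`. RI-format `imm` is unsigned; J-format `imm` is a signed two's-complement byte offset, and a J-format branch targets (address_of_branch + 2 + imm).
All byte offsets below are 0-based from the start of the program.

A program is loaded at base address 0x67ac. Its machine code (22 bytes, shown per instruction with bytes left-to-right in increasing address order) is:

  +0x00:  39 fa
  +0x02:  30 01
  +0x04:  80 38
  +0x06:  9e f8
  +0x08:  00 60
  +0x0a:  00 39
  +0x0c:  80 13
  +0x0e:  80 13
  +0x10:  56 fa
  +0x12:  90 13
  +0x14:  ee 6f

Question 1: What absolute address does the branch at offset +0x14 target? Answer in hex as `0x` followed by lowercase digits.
off 0x14: read ee 6f as little → 0x6fee
  top 6b → 0x1b → call [J]
  imm: (w>>0)&0x3ff=0x3ee (s10→-18) → $-18
  target = base 0x67ac + off 0x14 + 2 + imm -18 = 0x67b0

0x67b0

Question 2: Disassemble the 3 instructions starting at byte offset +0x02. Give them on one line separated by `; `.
band r3, r2; push r1; subi $30, r1

@+02  little-endian(30 01) = 0x0130
  top 6b → 0x0 → band [RR]
  rd: (w>>7)&0x7=0x2 → r2
  rs: (w>>4)&0x7=0x3 → r3
@+04  little-endian(80 38) = 0x3880
  top 6b → 0xe → push [R]
  rd: (w>>7)&0x7=0x1 → r1
@+06  little-endian(9e f8) = 0xf89e
  top 6b → 0x3e → subi [RI]
  rd: (w>>7)&0x7=0x1 → r1
  imm: (w>>0)&0x7f=0x1e → $30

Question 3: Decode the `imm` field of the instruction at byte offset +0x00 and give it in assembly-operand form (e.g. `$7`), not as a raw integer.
@+00  little-endian(39 fa) = 0xfa39
  top 6b → 0x3e → subi [RI]
  rd@[9:7]=0x4 ⇒ r4
  imm@[6:0]=0x39 ⇒ $57

$57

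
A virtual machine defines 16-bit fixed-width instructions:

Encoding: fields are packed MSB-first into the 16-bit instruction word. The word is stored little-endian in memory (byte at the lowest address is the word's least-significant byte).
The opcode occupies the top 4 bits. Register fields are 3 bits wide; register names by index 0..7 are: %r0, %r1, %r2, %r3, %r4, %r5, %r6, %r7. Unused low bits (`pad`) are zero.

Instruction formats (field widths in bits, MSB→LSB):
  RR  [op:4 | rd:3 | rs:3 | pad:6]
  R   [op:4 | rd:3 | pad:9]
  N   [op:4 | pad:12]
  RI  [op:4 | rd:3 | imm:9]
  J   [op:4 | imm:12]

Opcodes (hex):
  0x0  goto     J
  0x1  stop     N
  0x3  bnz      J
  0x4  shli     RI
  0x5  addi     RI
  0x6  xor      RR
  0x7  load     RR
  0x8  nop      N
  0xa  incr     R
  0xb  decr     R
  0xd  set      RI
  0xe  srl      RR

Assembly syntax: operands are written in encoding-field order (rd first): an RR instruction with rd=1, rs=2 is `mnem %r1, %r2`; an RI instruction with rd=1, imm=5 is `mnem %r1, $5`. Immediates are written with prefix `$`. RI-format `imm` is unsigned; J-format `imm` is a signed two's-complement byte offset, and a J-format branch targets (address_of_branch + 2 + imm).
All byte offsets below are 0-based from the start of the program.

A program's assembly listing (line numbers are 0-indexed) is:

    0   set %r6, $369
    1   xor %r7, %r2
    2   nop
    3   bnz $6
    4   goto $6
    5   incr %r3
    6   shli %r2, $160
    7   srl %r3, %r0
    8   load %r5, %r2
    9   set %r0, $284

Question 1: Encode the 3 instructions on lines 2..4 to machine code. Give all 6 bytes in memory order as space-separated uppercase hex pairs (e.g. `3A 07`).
00 80 06 30 06 00

line 2 (nop): pack op=0x8:4|pad=0:12 = 0x8000; little→ 00 80
line 3 (bnz): pack op=0x3:4|imm=6:12 = 0x3006; little→ 06 30
line 4 (goto): pack op=0x0:4|imm=6:12 = 0x0006; little→ 06 00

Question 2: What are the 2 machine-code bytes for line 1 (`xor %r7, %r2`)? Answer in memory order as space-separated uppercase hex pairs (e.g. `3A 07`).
80 6E

1. xor fields op=0x6:4|rd=7:3|rs=2:3|pad=0:6 → word 6e80h → 80 6e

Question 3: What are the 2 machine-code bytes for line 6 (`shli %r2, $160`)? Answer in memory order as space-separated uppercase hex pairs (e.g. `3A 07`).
A0 44

6. shli fields op=0x4:4|rd=2:3|imm=160:9 → word 44a0h → a0 44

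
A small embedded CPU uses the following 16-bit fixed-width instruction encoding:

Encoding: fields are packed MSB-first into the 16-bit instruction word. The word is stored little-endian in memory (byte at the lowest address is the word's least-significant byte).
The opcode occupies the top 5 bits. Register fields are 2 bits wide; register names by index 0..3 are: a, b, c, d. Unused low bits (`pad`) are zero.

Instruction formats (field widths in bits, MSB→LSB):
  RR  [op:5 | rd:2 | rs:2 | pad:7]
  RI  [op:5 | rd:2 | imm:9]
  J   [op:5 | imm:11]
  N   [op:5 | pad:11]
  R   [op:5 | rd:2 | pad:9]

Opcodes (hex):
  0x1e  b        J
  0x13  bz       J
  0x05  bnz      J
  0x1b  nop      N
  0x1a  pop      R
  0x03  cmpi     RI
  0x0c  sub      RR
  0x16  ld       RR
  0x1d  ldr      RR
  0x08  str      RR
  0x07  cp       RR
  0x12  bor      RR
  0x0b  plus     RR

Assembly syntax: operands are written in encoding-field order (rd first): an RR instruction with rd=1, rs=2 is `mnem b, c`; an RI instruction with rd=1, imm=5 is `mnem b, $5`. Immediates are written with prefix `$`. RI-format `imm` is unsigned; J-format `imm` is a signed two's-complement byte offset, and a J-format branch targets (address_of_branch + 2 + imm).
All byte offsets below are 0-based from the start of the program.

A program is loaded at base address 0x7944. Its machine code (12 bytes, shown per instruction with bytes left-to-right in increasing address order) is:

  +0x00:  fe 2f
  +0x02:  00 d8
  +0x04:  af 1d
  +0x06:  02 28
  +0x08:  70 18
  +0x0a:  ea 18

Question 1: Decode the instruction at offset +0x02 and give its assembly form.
@+02  little-endian(00 d8) = 0xd800
  opcode bits[15:11]=0x1b: nop/N

nop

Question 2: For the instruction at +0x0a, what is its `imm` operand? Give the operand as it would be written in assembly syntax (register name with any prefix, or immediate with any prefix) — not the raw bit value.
off 0x0a: read ea 18 as little → 0x18ea
  op=0x18ea>>11=0x3 ⇒ cmpi (RI)
  rd@[10:9]=0x0 ⇒ a
  imm@[8:0]=0xea ⇒ $234

$234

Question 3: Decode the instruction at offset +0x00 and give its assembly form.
bnz $-2

@+00  little-endian(fe 2f) = 0x2ffe
  opcode bits[15:11]=0x5: bnz/J
  imm@[10:0]=0x7fe (s11→-2) ⇒ $-2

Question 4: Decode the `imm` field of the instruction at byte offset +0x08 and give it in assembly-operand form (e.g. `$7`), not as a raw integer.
[08] 70 18 → 0x1870
  op=0x1870>>11=0x3 ⇒ cmpi (RI)
  rd@[10:9]=0x0 ⇒ a
  imm@[8:0]=0x70 ⇒ $112

$112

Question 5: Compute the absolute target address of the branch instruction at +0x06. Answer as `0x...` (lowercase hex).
0x794e

+0x06: 02 28 ⇒ word 0x2802 (little)
  opcode bits[15:11]=0x5: bnz/J
  imm@[10:0]=0x2 ⇒ $2
  target = base 0x7944 + off 0x06 + 2 + imm 2 = 0x794e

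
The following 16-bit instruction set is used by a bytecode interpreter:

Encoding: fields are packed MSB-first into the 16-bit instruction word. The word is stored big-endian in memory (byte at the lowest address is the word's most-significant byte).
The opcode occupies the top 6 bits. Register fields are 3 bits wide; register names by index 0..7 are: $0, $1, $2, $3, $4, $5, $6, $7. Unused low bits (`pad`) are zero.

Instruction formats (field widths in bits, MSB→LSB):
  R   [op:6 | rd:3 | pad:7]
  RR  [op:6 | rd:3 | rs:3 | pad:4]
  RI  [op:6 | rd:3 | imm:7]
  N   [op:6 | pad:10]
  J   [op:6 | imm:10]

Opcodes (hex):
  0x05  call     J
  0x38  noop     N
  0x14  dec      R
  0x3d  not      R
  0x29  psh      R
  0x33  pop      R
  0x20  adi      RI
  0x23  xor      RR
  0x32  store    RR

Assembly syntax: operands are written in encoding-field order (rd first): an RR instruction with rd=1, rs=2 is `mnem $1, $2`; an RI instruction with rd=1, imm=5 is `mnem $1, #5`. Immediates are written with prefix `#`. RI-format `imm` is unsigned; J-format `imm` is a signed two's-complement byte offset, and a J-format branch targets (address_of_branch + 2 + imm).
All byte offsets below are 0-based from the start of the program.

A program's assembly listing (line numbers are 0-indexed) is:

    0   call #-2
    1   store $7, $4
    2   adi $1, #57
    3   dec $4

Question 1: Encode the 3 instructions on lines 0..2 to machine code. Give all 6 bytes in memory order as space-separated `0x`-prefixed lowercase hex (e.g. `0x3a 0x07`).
0x17 0xfe 0xcb 0xc0 0x80 0xb9

line 0 (call): pack op=0x5:6|imm=-2:10 = 0x17fe; big→ 17 fe
line 1 (store): pack op=0x32:6|rd=7:3|rs=4:3|pad=0:4 = 0xcbc0; big→ cb c0
line 2 (adi): pack op=0x20:6|rd=1:3|imm=57:7 = 0x80b9; big→ 80 b9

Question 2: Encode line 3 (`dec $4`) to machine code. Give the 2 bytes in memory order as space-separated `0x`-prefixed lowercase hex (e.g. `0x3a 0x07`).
3. dec fields op=0x14:6|rd=4:3|pad=0:7 → word 5200h → 52 00

0x52 0x00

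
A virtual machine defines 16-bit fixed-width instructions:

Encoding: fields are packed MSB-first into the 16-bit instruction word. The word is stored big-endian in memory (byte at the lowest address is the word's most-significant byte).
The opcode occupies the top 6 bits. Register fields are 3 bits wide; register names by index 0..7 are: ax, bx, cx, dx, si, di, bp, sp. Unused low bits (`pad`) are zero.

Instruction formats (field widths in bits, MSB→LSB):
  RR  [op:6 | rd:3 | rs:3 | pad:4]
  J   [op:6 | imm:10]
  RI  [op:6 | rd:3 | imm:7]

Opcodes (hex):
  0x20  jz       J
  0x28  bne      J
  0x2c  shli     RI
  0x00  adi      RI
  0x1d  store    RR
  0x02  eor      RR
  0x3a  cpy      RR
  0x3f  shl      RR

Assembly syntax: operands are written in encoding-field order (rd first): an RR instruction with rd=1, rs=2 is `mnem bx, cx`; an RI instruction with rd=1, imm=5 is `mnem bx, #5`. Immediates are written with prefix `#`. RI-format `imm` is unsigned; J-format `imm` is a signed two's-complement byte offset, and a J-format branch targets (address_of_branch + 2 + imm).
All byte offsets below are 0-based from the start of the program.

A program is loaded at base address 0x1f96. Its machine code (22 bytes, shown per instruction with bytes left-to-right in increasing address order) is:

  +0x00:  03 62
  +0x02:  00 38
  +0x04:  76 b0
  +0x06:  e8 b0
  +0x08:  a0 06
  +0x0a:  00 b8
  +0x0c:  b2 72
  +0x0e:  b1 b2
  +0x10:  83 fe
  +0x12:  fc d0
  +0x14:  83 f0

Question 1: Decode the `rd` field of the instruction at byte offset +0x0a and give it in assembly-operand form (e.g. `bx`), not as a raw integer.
+0x0a: 00 b8 ⇒ word 0x00b8 (big)
  opcode bits[15:10]=0x0: adi/RI
  rd: (w>>7)&0x7=0x1 → bx
  imm: (w>>0)&0x7f=0x38 → #56

bx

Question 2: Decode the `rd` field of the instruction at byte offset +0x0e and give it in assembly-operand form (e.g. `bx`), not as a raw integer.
dx

@+0e  big-endian(b1 b2) = 0xb1b2
  op=0xb1b2>>10=0x2c ⇒ shli (RI)
  rd@[9:7]=0x3 ⇒ dx
  imm@[6:0]=0x32 ⇒ #50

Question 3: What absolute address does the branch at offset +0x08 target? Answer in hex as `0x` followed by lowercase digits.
+0x08: a0 06 ⇒ word 0xa006 (big)
  op=0xa006>>10=0x28 ⇒ bne (J)
  imm@[9:0]=0x6 ⇒ #6
  target = base 0x1f96 + off 0x08 + 2 + imm 6 = 0x1fa6

0x1fa6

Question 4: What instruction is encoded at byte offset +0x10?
+0x10: 83 fe ⇒ word 0x83fe (big)
  top 6b → 0x20 → jz [J]
  [9:0] imm=1022 (s10→-2) = #-2

jz #-2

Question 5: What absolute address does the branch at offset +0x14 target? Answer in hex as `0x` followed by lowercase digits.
0x1f9c

off 0x14: read 83 f0 as big → 0x83f0
  op=0x83f0>>10=0x20 ⇒ jz (J)
  [9:0] imm=1008 (s10→-16) = #-16
  target = base 0x1f96 + off 0x14 + 2 + imm -16 = 0x1f9c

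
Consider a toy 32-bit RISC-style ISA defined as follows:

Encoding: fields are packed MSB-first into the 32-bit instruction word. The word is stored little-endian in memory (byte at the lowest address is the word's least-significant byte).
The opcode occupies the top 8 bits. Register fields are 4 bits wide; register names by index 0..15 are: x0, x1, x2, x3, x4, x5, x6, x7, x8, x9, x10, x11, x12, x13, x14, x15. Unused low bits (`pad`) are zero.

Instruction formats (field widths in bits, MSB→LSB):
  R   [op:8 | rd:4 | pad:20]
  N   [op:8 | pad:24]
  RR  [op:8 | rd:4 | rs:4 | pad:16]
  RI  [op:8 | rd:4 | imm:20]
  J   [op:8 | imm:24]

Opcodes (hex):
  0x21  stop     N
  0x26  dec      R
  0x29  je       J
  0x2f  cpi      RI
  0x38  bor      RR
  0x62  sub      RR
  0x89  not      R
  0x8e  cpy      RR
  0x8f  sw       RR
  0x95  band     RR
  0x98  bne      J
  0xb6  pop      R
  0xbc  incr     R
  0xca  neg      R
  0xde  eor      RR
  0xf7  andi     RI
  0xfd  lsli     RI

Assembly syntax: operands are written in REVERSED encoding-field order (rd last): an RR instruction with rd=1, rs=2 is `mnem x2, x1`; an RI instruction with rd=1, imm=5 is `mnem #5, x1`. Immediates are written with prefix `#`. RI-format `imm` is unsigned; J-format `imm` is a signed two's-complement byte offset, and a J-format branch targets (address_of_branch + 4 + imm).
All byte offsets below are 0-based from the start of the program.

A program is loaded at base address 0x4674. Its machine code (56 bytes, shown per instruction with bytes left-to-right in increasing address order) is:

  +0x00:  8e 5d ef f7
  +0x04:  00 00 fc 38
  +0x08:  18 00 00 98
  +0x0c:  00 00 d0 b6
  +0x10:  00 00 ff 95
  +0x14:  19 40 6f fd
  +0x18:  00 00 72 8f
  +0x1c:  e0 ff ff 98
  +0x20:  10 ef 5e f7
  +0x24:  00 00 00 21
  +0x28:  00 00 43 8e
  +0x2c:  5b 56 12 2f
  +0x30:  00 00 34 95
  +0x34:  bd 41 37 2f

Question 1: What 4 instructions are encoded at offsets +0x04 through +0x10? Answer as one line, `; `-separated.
off 0x04: read 00 00 fc 38 as little → 0x38fc0000
  opcode bits[31:24]=0x38: bor/RR
  [23:20] rd=15 = x15
  [19:16] rs=12 = x12
off 0x08: read 18 00 00 98 as little → 0x98000018
  opcode bits[31:24]=0x98: bne/J
  [23:0] imm=24 = #24
off 0x0c: read 00 00 d0 b6 as little → 0xb6d00000
  opcode bits[31:24]=0xb6: pop/R
  [23:20] rd=13 = x13
off 0x10: read 00 00 ff 95 as little → 0x95ff0000
  opcode bits[31:24]=0x95: band/RR
  [23:20] rd=15 = x15
  [19:16] rs=15 = x15

bor x12, x15; bne #24; pop x13; band x15, x15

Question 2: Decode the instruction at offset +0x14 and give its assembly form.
lsli #999449, x6

[14] 19 40 6f fd → 0xfd6f4019
  opcode bits[31:24]=0xfd: lsli/RI
  rd: (w>>20)&0xf=0x6 → x6
  imm: (w>>0)&0xfffff=0xf4019 → #999449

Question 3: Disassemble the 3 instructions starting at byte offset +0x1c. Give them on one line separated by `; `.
bne #-32; andi #978704, x5; stop

+0x1c: e0 ff ff 98 ⇒ word 0x98ffffe0 (little)
  opcode bits[31:24]=0x98: bne/J
  imm@[23:0]=0xffffe0 (s24→-32) ⇒ #-32
+0x20: 10 ef 5e f7 ⇒ word 0xf75eef10 (little)
  opcode bits[31:24]=0xf7: andi/RI
  rd@[23:20]=0x5 ⇒ x5
  imm@[19:0]=0xeef10 ⇒ #978704
+0x24: 00 00 00 21 ⇒ word 0x21000000 (little)
  opcode bits[31:24]=0x21: stop/N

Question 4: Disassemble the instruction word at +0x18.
sw x2, x7

@+18  little-endian(00 00 72 8f) = 0x8f720000
  opcode bits[31:24]=0x8f: sw/RR
  [23:20] rd=7 = x7
  [19:16] rs=2 = x2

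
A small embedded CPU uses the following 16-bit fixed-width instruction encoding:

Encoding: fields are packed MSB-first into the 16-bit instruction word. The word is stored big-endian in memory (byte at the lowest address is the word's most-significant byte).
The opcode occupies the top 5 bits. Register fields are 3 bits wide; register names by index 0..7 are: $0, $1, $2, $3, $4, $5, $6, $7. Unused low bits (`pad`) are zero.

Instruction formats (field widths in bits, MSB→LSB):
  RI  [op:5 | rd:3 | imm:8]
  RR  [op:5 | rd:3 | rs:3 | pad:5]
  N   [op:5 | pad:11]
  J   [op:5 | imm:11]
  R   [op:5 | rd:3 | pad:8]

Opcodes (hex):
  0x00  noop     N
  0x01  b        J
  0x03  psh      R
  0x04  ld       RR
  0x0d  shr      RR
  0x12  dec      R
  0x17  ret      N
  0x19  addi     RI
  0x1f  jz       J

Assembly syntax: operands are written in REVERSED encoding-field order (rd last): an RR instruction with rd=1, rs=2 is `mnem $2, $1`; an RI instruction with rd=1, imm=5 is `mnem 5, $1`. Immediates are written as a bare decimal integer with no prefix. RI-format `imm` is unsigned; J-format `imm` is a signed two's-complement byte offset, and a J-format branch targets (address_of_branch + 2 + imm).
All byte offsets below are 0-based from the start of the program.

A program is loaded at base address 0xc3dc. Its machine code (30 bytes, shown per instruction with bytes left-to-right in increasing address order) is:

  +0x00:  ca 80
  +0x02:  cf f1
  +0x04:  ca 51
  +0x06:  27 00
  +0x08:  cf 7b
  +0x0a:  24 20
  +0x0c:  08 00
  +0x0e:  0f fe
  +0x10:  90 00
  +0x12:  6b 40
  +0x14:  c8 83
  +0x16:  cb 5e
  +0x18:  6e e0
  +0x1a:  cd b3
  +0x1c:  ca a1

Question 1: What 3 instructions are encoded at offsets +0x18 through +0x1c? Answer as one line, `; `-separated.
shr $7, $6; addi 179, $5; addi 161, $2

@+18  big-endian(6e e0) = 0x6ee0
  top 5b → 0xd → shr [RR]
  rd@[10:8]=0x6 ⇒ $6
  rs@[7:5]=0x7 ⇒ $7
@+1a  big-endian(cd b3) = 0xcdb3
  top 5b → 0x19 → addi [RI]
  rd@[10:8]=0x5 ⇒ $5
  imm@[7:0]=0xb3 ⇒ 179
@+1c  big-endian(ca a1) = 0xcaa1
  top 5b → 0x19 → addi [RI]
  rd@[10:8]=0x2 ⇒ $2
  imm@[7:0]=0xa1 ⇒ 161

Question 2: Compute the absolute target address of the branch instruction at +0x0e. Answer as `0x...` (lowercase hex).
0xc3ea

off 0x0e: read 0f fe as big → 0x0ffe
  op=0x0ffe>>11=0x1 ⇒ b (J)
  imm: (w>>0)&0x7ff=0x7fe (s11→-2) → -2
  target = base 0xc3dc + off 0x0e + 2 + imm -2 = 0xc3ea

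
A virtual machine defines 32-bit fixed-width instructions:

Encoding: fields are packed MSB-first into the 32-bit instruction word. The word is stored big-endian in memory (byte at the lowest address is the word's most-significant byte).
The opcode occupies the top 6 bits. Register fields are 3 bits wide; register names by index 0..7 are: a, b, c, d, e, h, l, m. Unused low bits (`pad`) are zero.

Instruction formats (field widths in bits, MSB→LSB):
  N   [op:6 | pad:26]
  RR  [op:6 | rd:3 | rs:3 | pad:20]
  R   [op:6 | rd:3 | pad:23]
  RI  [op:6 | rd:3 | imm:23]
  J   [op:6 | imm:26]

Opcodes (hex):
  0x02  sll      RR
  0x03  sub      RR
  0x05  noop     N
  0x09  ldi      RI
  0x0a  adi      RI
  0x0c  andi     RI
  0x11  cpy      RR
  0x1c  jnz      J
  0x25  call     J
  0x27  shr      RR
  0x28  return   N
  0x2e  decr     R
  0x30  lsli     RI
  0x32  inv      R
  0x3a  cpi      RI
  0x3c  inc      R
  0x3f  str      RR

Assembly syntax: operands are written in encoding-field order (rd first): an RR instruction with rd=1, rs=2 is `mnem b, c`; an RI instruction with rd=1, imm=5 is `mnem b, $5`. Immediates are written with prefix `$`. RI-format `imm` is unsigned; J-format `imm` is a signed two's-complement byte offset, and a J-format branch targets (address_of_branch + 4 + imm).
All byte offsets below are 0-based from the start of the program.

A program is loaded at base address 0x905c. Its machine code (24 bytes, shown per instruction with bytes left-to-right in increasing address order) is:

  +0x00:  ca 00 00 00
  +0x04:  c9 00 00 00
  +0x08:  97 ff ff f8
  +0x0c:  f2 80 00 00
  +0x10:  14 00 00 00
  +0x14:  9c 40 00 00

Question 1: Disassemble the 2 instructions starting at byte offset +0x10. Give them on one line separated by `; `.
+0x10: 14 00 00 00 ⇒ word 0x14000000 (big)
  op=0x14000000>>26=0x5 ⇒ noop (N)
+0x14: 9c 40 00 00 ⇒ word 0x9c400000 (big)
  op=0x9c400000>>26=0x27 ⇒ shr (RR)
  rd: (w>>23)&0x7=0x0 → a
  rs: (w>>20)&0x7=0x4 → e

noop; shr a, e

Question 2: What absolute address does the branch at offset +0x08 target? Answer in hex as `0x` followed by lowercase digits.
[08] 97 ff ff f8 → 0x97fffff8
  op=0x97fffff8>>26=0x25 ⇒ call (J)
  imm: (w>>0)&0x3ffffff=0x3fffff8 (s26→-8) → $-8
  target = base 0x905c + off 0x08 + 4 + imm -8 = 0x9060

0x9060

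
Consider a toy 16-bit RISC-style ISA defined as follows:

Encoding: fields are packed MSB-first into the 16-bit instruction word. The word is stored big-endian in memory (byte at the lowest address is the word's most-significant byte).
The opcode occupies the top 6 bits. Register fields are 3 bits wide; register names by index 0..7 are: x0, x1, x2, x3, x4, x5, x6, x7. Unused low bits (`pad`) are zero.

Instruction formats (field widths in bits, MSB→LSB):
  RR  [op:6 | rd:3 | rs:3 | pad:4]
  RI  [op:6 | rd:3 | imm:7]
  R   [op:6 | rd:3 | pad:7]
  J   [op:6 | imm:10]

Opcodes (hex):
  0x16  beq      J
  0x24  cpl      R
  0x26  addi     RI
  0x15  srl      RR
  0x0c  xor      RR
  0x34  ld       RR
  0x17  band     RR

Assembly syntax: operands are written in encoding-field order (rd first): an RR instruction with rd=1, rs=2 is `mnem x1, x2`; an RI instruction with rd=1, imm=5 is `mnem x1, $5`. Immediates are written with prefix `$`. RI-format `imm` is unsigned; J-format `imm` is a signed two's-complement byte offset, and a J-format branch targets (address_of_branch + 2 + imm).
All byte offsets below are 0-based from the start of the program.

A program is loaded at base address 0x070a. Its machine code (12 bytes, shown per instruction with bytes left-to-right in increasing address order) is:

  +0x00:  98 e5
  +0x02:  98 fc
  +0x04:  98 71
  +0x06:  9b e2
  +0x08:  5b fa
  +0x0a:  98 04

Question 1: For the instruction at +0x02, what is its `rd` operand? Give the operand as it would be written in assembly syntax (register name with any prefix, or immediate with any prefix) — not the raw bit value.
x1

off 0x02: read 98 fc as big → 0x98fc
  top 6b → 0x26 → addi [RI]
  rd@[9:7]=0x1 ⇒ x1
  imm@[6:0]=0x7c ⇒ $124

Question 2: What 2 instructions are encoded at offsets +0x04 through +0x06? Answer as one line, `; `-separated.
addi x0, $113; addi x7, $98

+0x04: 98 71 ⇒ word 0x9871 (big)
  opcode bits[15:10]=0x26: addi/RI
  [9:7] rd=0 = x0
  [6:0] imm=113 = $113
+0x06: 9b e2 ⇒ word 0x9be2 (big)
  opcode bits[15:10]=0x26: addi/RI
  [9:7] rd=7 = x7
  [6:0] imm=98 = $98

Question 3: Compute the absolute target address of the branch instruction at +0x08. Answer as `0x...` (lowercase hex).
0x070e

off 0x08: read 5b fa as big → 0x5bfa
  opcode bits[15:10]=0x16: beq/J
  imm: (w>>0)&0x3ff=0x3fa (s10→-6) → $-6
  target = base 0x070a + off 0x08 + 2 + imm -6 = 0x070e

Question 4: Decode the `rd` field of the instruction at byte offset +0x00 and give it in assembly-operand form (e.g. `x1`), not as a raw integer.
x1

[00] 98 e5 → 0x98e5
  top 6b → 0x26 → addi [RI]
  [9:7] rd=1 = x1
  [6:0] imm=101 = $101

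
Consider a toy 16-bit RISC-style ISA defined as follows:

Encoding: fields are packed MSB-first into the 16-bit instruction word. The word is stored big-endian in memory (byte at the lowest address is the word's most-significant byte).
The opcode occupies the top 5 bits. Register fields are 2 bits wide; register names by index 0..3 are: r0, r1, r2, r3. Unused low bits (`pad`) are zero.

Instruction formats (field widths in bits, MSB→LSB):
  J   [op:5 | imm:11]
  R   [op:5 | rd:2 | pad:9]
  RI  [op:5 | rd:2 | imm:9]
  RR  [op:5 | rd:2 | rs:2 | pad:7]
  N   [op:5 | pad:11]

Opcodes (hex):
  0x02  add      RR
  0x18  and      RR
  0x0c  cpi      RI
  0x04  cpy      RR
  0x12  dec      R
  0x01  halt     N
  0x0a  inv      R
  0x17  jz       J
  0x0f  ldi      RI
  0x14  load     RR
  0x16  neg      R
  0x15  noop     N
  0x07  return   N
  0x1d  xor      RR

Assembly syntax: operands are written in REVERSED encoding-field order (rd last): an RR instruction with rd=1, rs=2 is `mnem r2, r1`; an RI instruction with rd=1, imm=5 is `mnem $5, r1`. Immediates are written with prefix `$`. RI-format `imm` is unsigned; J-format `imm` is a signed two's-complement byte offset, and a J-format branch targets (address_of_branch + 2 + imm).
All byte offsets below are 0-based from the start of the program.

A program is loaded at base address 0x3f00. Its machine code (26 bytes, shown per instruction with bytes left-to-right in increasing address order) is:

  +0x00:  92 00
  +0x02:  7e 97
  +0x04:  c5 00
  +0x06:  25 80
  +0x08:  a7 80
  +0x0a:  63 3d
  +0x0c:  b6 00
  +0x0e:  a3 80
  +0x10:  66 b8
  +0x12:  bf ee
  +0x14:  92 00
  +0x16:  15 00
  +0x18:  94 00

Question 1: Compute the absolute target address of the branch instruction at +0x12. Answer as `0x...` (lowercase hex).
[12] bf ee → 0xbfee
  opcode bits[15:11]=0x17: jz/J
  imm: (w>>0)&0x7ff=0x7ee (s11→-18) → $-18
  target = base 0x3f00 + off 0x12 + 2 + imm -18 = 0x3f02

0x3f02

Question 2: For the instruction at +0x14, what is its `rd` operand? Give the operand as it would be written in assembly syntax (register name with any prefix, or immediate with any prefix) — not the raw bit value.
r1

off 0x14: read 92 00 as big → 0x9200
  op=0x9200>>11=0x12 ⇒ dec (R)
  rd: (w>>9)&0x3=0x1 → r1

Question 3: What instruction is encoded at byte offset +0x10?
@+10  big-endian(66 b8) = 0x66b8
  top 5b → 0xc → cpi [RI]
  [10:9] rd=3 = r3
  [8:0] imm=184 = $184

cpi $184, r3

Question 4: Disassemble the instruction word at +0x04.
and r2, r2

+0x04: c5 00 ⇒ word 0xc500 (big)
  top 5b → 0x18 → and [RR]
  rd: (w>>9)&0x3=0x2 → r2
  rs: (w>>7)&0x3=0x2 → r2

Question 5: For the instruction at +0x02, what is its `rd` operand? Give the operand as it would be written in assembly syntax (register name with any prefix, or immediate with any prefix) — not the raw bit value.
off 0x02: read 7e 97 as big → 0x7e97
  top 5b → 0xf → ldi [RI]
  rd@[10:9]=0x3 ⇒ r3
  imm@[8:0]=0x97 ⇒ $151

r3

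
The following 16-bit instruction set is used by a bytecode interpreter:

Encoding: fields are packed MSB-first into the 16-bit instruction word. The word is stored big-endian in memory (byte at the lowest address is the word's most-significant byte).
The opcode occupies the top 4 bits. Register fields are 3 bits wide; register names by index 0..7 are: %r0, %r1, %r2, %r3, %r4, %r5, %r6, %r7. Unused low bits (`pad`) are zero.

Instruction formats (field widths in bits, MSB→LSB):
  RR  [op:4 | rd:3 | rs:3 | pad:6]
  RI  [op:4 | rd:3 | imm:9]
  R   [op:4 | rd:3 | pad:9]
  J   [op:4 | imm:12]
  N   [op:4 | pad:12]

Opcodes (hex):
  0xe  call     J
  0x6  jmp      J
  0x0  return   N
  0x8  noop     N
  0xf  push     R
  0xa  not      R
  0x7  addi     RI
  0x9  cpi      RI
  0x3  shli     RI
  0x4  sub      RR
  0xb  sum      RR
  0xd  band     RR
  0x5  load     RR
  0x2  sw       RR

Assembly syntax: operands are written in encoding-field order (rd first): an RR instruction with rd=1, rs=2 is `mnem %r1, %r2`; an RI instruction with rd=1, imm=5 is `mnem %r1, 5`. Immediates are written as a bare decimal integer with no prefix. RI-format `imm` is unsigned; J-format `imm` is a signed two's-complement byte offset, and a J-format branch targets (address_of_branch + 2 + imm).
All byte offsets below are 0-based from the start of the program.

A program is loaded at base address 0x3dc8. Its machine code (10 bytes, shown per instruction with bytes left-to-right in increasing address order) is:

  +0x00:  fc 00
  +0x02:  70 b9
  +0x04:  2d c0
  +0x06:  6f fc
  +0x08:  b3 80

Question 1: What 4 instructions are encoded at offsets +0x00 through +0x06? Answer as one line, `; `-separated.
push %r6; addi %r0, 185; sw %r6, %r7; jmp -4

+0x00: fc 00 ⇒ word 0xfc00 (big)
  opcode bits[15:12]=0xf: push/R
  rd: (w>>9)&0x7=0x6 → %r6
+0x02: 70 b9 ⇒ word 0x70b9 (big)
  opcode bits[15:12]=0x7: addi/RI
  rd: (w>>9)&0x7=0x0 → %r0
  imm: (w>>0)&0x1ff=0xb9 → 185
+0x04: 2d c0 ⇒ word 0x2dc0 (big)
  opcode bits[15:12]=0x2: sw/RR
  rd: (w>>9)&0x7=0x6 → %r6
  rs: (w>>6)&0x7=0x7 → %r7
+0x06: 6f fc ⇒ word 0x6ffc (big)
  opcode bits[15:12]=0x6: jmp/J
  imm: (w>>0)&0xfff=0xffc (s12→-4) → -4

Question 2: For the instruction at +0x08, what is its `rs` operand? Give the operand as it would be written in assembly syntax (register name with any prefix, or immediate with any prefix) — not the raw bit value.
%r6

+0x08: b3 80 ⇒ word 0xb380 (big)
  op=0xb380>>12=0xb ⇒ sum (RR)
  rd@[11:9]=0x1 ⇒ %r1
  rs@[8:6]=0x6 ⇒ %r6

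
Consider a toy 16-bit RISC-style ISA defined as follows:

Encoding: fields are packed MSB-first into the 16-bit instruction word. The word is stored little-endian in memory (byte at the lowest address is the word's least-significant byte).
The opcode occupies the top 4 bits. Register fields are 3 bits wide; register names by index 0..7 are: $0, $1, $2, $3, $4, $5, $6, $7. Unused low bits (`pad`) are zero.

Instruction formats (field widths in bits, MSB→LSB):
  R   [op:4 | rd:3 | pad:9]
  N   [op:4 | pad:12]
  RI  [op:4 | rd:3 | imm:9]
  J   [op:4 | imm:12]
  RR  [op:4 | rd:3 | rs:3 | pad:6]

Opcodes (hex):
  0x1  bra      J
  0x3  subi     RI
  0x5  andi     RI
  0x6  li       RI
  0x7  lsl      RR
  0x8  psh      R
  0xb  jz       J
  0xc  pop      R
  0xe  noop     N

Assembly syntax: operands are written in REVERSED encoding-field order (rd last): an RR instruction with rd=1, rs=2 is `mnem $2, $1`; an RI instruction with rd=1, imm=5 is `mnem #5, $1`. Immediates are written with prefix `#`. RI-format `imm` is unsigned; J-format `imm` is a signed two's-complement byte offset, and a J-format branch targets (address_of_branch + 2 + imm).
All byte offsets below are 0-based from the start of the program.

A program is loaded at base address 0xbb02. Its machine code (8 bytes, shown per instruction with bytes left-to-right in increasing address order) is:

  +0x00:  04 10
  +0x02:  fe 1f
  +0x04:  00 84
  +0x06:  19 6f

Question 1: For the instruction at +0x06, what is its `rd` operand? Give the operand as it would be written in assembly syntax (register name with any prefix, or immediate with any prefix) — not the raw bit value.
off 0x06: read 19 6f as little → 0x6f19
  op=0x6f19>>12=0x6 ⇒ li (RI)
  [11:9] rd=7 = $7
  [8:0] imm=281 = #281

$7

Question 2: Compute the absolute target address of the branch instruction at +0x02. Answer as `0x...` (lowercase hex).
[02] fe 1f → 0x1ffe
  opcode bits[15:12]=0x1: bra/J
  [11:0] imm=4094 (s12→-2) = #-2
  target = base 0xbb02 + off 0x02 + 2 + imm -2 = 0xbb04

0xbb04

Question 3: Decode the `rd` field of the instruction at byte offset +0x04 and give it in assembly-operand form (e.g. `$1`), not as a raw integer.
off 0x04: read 00 84 as little → 0x8400
  op=0x8400>>12=0x8 ⇒ psh (R)
  [11:9] rd=2 = $2

$2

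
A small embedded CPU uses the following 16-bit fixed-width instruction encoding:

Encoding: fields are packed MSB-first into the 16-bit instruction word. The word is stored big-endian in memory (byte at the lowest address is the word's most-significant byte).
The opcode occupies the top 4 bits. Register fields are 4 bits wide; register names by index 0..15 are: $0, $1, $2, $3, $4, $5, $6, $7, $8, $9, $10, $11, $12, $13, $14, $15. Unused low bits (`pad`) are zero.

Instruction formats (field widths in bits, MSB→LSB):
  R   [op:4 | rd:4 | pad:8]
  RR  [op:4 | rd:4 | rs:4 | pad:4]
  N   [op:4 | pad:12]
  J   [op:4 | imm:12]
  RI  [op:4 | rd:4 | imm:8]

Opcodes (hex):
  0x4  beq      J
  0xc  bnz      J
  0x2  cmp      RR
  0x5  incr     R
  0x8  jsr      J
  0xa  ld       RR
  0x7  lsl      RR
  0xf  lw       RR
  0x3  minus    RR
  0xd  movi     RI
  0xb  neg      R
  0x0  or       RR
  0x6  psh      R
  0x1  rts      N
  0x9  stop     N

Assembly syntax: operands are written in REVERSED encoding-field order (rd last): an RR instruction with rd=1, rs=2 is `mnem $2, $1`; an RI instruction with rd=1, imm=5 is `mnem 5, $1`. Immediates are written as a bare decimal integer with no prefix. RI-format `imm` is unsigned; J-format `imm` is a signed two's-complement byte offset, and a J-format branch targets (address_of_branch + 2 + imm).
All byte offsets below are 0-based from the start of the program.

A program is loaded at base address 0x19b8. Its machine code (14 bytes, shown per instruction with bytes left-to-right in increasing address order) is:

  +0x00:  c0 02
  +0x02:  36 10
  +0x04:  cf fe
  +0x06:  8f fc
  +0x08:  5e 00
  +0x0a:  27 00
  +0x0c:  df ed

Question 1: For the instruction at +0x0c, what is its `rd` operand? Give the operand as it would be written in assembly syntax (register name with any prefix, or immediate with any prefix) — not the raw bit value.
$15

[0c] df ed → 0xdfed
  opcode bits[15:12]=0xd: movi/RI
  rd: (w>>8)&0xf=0xf → $15
  imm: (w>>0)&0xff=0xed → 237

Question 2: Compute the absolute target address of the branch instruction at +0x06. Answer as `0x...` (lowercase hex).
[06] 8f fc → 0x8ffc
  top 4b → 0x8 → jsr [J]
  [11:0] imm=4092 (s12→-4) = -4
  target = base 0x19b8 + off 0x06 + 2 + imm -4 = 0x19bc

0x19bc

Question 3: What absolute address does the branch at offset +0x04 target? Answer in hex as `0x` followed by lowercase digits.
0x19bc

off 0x04: read cf fe as big → 0xcffe
  top 4b → 0xc → bnz [J]
  [11:0] imm=4094 (s12→-2) = -2
  target = base 0x19b8 + off 0x04 + 2 + imm -2 = 0x19bc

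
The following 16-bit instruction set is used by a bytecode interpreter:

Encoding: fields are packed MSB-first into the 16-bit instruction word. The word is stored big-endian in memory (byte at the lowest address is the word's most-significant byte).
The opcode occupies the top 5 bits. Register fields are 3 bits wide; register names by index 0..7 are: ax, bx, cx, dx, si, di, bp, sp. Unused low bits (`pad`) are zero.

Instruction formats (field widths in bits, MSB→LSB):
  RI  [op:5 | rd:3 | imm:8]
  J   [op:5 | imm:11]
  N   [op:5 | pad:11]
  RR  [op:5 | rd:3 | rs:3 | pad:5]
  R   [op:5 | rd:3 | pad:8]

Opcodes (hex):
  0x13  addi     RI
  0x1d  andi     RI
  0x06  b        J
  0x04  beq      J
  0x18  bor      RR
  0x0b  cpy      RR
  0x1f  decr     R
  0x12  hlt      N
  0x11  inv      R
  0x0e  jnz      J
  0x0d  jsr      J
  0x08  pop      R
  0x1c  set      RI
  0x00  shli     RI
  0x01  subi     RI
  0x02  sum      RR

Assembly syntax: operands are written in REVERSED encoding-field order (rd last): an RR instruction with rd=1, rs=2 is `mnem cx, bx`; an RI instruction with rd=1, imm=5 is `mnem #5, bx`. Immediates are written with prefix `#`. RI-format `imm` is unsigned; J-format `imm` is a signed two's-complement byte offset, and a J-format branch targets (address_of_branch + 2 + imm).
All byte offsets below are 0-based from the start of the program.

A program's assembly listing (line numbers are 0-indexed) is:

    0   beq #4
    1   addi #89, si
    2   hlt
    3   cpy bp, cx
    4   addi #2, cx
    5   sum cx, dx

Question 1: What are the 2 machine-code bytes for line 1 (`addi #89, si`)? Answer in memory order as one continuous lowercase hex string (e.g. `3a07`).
1. addi fields op=0x13:5|rd=4:3|imm=89:8 → word 9c59h → 9c 59

9c59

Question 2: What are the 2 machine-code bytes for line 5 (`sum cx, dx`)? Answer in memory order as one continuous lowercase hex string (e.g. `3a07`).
L5: sum op=0x2:5|rd=3:3|rs=2:3|pad=0:5 ⇒ 0x1340 ⇒ big 13 40

1340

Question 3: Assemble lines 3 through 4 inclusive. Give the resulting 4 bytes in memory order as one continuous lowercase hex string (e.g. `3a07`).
5ac09a02

line 3 (cpy): pack op=0xb:5|rd=2:3|rs=6:3|pad=0:5 = 0x5ac0; big→ 5a c0
line 4 (addi): pack op=0x13:5|rd=2:3|imm=2:8 = 0x9a02; big→ 9a 02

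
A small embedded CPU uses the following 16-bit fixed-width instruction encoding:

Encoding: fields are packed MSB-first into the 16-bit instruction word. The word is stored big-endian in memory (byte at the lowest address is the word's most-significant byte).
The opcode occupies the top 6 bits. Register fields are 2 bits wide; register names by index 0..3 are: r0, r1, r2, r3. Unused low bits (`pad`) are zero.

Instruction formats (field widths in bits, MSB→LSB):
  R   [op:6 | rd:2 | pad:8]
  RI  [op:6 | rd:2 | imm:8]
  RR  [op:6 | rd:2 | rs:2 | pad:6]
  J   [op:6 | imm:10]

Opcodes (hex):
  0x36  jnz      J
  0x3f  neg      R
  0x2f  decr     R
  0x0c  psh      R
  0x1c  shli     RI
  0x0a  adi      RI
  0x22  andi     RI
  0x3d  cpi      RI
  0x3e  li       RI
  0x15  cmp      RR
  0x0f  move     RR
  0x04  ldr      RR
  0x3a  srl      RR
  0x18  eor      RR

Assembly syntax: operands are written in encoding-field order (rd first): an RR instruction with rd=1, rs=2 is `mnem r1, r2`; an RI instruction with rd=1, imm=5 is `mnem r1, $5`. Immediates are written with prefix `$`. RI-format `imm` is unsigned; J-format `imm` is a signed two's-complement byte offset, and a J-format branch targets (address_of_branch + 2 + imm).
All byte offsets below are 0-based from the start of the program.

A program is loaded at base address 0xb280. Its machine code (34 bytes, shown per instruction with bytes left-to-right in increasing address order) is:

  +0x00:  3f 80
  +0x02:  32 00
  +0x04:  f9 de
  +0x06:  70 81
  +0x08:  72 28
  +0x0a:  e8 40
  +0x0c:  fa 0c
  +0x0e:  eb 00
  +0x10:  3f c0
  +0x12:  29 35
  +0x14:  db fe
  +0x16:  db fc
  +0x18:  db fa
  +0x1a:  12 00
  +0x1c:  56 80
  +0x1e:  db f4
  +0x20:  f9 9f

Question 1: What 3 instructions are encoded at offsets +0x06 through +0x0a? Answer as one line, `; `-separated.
[06] 70 81 → 0x7081
  opcode bits[15:10]=0x1c: shli/RI
  rd@[9:8]=0x0 ⇒ r0
  imm@[7:0]=0x81 ⇒ $129
[08] 72 28 → 0x7228
  opcode bits[15:10]=0x1c: shli/RI
  rd@[9:8]=0x2 ⇒ r2
  imm@[7:0]=0x28 ⇒ $40
[0a] e8 40 → 0xe840
  opcode bits[15:10]=0x3a: srl/RR
  rd@[9:8]=0x0 ⇒ r0
  rs@[7:6]=0x1 ⇒ r1

shli r0, $129; shli r2, $40; srl r0, r1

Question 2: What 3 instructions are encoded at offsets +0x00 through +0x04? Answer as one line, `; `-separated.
@+00  big-endian(3f 80) = 0x3f80
  top 6b → 0xf → move [RR]
  rd@[9:8]=0x3 ⇒ r3
  rs@[7:6]=0x2 ⇒ r2
@+02  big-endian(32 00) = 0x3200
  top 6b → 0xc → psh [R]
  rd@[9:8]=0x2 ⇒ r2
@+04  big-endian(f9 de) = 0xf9de
  top 6b → 0x3e → li [RI]
  rd@[9:8]=0x1 ⇒ r1
  imm@[7:0]=0xde ⇒ $222

move r3, r2; psh r2; li r1, $222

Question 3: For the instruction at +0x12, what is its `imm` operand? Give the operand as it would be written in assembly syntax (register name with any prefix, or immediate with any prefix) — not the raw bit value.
$53

@+12  big-endian(29 35) = 0x2935
  opcode bits[15:10]=0xa: adi/RI
  rd: (w>>8)&0x3=0x1 → r1
  imm: (w>>0)&0xff=0x35 → $53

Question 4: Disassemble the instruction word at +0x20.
off 0x20: read f9 9f as big → 0xf99f
  top 6b → 0x3e → li [RI]
  rd@[9:8]=0x1 ⇒ r1
  imm@[7:0]=0x9f ⇒ $159

li r1, $159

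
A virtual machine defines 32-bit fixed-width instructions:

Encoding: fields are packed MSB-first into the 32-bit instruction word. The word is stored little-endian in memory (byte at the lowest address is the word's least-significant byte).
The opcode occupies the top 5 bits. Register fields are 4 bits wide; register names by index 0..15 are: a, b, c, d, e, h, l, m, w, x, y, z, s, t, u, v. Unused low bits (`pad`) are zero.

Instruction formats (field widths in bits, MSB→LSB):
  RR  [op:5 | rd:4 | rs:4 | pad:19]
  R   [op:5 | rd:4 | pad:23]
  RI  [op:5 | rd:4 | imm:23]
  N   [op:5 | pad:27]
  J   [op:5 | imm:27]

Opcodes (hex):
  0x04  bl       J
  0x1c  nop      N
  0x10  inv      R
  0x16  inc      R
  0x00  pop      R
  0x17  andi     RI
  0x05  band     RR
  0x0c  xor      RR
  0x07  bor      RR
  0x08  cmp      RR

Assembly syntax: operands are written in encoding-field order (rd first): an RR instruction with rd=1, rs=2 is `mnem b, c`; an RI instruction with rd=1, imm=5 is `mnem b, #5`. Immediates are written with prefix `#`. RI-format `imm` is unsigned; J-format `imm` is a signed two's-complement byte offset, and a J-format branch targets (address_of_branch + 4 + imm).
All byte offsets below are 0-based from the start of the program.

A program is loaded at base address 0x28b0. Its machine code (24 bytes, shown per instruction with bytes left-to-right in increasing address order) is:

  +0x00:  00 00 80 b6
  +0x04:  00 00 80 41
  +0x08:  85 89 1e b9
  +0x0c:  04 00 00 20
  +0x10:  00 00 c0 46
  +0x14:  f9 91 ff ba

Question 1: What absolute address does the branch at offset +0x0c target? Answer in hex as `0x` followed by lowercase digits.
+0x0c: 04 00 00 20 ⇒ word 0x20000004 (little)
  opcode bits[31:27]=0x4: bl/J
  imm: (w>>0)&0x7ffffff=0x4 → #4
  target = base 0x28b0 + off 0x0c + 4 + imm 4 = 0x28c4

0x28c4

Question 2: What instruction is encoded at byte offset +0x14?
@+14  little-endian(f9 91 ff ba) = 0xbaff91f9
  op=0xbaff91f9>>27=0x17 ⇒ andi (RI)
  rd@[26:23]=0x5 ⇒ h
  imm@[22:0]=0x7f91f9 ⇒ #8360441

andi h, #8360441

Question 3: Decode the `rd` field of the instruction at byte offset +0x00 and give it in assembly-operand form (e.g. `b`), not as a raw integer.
t

@+00  little-endian(00 00 80 b6) = 0xb6800000
  opcode bits[31:27]=0x16: inc/R
  rd@[26:23]=0xd ⇒ t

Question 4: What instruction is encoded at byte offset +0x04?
cmp d, a

[04] 00 00 80 41 → 0x41800000
  op=0x41800000>>27=0x8 ⇒ cmp (RR)
  [26:23] rd=3 = d
  [22:19] rs=0 = a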